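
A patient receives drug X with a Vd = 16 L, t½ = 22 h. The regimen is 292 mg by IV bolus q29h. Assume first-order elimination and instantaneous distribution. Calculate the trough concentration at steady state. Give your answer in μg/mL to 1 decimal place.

k = ln2/t½ = ln2/22 ≈ 0.031507 h⁻¹; fraction remaining f = e^(−kτ) = e^(−0.031507×29) ≈ 0.4010.
Each bolus raises the concentration by D/Vd = 292/16 ≈ 18.250 μg/mL.
Steady-state trough Cmin,ss = C₀·f/(1−f) ≈ 18.250 × 0.4010/0.5990 ≈ 12.217 μg/mL.

12.2 μg/mL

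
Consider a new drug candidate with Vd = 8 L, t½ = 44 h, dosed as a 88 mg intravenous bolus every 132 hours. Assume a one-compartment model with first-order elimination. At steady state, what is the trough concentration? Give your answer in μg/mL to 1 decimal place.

τ = 132 h = 3 half-lives, so f = (1/2)^3 = 0.125.
Accumulation ratio R = 1/(1 − f) = 1/0.875 = 8/7.
Single-dose peak C₀ = D/Vd = 88/8 = 11 μg/mL.
Steady-state peak Cmax,ss = C₀·R = 11 × 8/7 ≈ 12.571 μg/mL.
Steady-state trough Cmin,ss = Cmax,ss·f ≈ 12.571 × 0.125 ≈ 1.571 μg/mL.

1.6 μg/mL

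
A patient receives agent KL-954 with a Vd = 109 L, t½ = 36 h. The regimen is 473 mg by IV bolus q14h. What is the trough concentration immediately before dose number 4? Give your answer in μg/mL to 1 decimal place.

7.8 μg/mL

f = (1/2)^(τ/t½) = (1/2)^(14/36) ≈ 0.7637.
C₀ = D/Vd = 473/109 ≈ 4.339 μg/mL.
Before the 4th dose, 3 doses have been given. Superposition: Cmin = C₀·(f + f² + … + f^3).
≈ 4.339 × (0.7637 + 0.5832 + 0.4454) ≈ 4.339 × 1.7923 ≈ 7.777 μg/mL.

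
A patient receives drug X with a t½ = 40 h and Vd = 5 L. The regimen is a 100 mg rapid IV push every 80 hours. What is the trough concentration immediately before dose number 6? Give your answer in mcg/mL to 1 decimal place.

6.7 mcg/mL

f = (1/2)^(τ/t½) = (1/2)^(80/40) ≈ 0.2500.
C₀ = D/Vd = 100/5 ≈ 20.000 mcg/mL.
Before the 6th dose, 5 doses have been given. Superposition: Cmin = C₀·(f + f² + … + f^5).
≈ 20.000 × (0.2500 + 0.0625 + 0.0156 + 0.0039 + 0.0010) ≈ 20.000 × 0.3330 ≈ 6.660 mcg/mL.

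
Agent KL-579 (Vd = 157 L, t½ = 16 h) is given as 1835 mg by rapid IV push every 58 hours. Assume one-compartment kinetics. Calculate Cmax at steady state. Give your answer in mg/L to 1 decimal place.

τ/t½ = 58/16 ≈ 3.625, so fraction remaining f = (1/2)^(58/16) ≈ 0.0811.
Accumulation ratio R = 1/(1 − f) ≈ 1/0.9189 ≈ 1.0883.
Single-dose peak C₀ = D/Vd = 1835/157 ≈ 11.688 mg/L.
Steady-state peak Cmax,ss = C₀·R ≈ 11.688 × 1.0883 ≈ 12.720 mg/L.

12.7 mg/L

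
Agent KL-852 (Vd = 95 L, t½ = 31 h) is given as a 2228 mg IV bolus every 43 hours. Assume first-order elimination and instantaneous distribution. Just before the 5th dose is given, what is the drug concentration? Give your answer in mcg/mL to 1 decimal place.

f = (1/2)^(τ/t½) = (1/2)^(43/31) ≈ 0.3823.
C₀ = D/Vd = 2228/95 ≈ 23.453 mcg/mL.
Before the 5th dose, 4 doses have been given. Superposition: Cmin = C₀·(f + f² + … + f^4).
≈ 23.453 × (0.3823 + 0.1462 + 0.0559 + 0.0214) ≈ 23.453 × 0.6058 ≈ 14.208 mcg/mL.

14.2 mcg/mL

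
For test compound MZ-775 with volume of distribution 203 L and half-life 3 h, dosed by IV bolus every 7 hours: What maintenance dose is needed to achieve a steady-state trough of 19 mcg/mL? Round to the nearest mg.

15581 mg

τ/t½ = 7/3 ≈ 2.3333, so f = (1/2)^(7/3) ≈ 0.198425.
Cmin,ss = (D/Vd)·f/(1−f), so D = Cmin,ss·Vd·(1−f)/f.
D = 19 × 203 × (1−f)/f ≈ 19 × 203 × 4.03969 ≈ 15581.08 mg.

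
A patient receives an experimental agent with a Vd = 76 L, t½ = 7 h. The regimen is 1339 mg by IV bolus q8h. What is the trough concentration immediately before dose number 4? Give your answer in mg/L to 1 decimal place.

13.2 mg/L

f = (1/2)^(τ/t½) = (1/2)^(8/7) ≈ 0.4529.
C₀ = D/Vd = 1339/76 ≈ 17.618 mg/L.
Before the 4th dose, 3 doses have been given. Superposition: Cmin = C₀·(f + f² + … + f^3).
≈ 17.618 × (0.4529 + 0.2051 + 0.0929) ≈ 17.618 × 0.7509 ≈ 13.229 mg/L.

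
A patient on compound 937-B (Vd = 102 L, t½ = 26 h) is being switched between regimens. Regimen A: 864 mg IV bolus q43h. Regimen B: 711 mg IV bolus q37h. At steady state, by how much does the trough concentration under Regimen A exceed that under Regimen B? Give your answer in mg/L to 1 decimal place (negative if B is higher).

Regimen A: f = (1/2)^(43/26) ≈ 0.3178; Cmin,ss = (864/102)·f/(1−f) ≈ 3.946 mg/L.
Regimen B: f = (1/2)^(37/26) ≈ 0.3729; Cmin,ss = (711/102)·f/(1−f) ≈ 4.145 mg/L.
Difference ≈ 3.946 − 4.145 ≈ -0.199 mg/L.

-0.2 mg/L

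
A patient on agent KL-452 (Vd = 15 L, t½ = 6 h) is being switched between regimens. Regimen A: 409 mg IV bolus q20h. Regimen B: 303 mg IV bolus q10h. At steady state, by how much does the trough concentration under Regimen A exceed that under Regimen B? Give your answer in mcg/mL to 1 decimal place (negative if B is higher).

-6.3 mcg/mL

Regimen A: f = (1/2)^(20/6) ≈ 0.0992; Cmin,ss = (409/15)·f/(1−f) ≈ 3.003 mcg/mL.
Regimen B: f = (1/2)^(10/6) ≈ 0.3150; Cmin,ss = (303/15)·f/(1−f) ≈ 9.289 mcg/mL.
Difference ≈ 3.003 − 9.289 ≈ -6.286 mcg/mL.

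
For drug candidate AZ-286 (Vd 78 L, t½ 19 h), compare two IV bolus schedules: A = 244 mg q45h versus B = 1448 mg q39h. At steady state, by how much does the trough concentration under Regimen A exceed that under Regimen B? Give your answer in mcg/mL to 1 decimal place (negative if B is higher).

Regimen A: f = (1/2)^(45/19) ≈ 0.1937; Cmin,ss = (244/78)·f/(1−f) ≈ 0.751 mcg/mL.
Regimen B: f = (1/2)^(39/19) ≈ 0.2410; Cmin,ss = (1448/78)·f/(1−f) ≈ 5.895 mcg/mL.
Difference ≈ 0.751 − 5.895 ≈ -5.144 mcg/mL.

-5.1 mcg/mL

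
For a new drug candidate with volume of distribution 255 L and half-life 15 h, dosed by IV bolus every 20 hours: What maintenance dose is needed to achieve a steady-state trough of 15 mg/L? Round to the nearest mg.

τ/t½ = 20/15 ≈ 1.3333, so f = (1/2)^(20/15) ≈ 0.396850.
Cmin,ss = (D/Vd)·f/(1−f), so D = Cmin,ss·Vd·(1−f)/f.
D = 15 × 255 × (1−f)/f ≈ 15 × 255 × 1.51984 ≈ 5813.39 mg.

5813 mg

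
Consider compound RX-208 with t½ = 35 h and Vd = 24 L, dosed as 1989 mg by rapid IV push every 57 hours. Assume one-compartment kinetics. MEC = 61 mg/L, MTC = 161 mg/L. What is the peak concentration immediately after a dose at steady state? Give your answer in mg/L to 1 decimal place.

k = ln2/t½ = ln2/35 ≈ 0.019804 h⁻¹; fraction remaining f = e^(−kτ) = e^(−0.019804×57) ≈ 0.3234.
Accumulation ratio R = 1/(1 − f) ≈ 1/0.6766 ≈ 1.4780.
Each bolus raises the concentration by D/Vd = 1989/24 ≈ 82.875 mg/L.
Cmax,ss = C₀/(1 − f) ≈ 82.875/0.6766 ≈ 122.487 mg/L.
Peak 122.5 mg/L vs MTC 161 mg/L: below toxic threshold.

122.5 mg/L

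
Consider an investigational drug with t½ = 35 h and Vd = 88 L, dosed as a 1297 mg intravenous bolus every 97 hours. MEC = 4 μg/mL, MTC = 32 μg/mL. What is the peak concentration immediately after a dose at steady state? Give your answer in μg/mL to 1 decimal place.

17.3 μg/mL

k = ln2/t½ = ln2/35 ≈ 0.019804 h⁻¹; fraction remaining f = e^(−kτ) = e^(−0.019804×97) ≈ 0.1465.
Accumulation ratio R = 1/(1 − f) ≈ 1/0.8535 ≈ 1.1716.
Single-dose peak C₀ = D/Vd = 1297/88 ≈ 14.739 μg/mL.
Steady-state peak Cmax,ss = C₀·R ≈ 14.739 × 1.1716 ≈ 17.268 μg/mL.
Peak 17.3 μg/mL vs MTC 32 μg/mL: below toxic threshold.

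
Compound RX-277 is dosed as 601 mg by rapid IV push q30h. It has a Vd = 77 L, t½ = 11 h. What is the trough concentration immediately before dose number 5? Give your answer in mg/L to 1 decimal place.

1.4 mg/L

f = (1/2)^(τ/t½) = (1/2)^(30/11) ≈ 0.1510.
C₀ = D/Vd = 601/77 ≈ 7.805 mg/L.
Before the 5th dose, 4 doses have been given. Superposition: Cmin = C₀·(f + f² + … + f^4).
≈ 7.805 × (0.1510 + 0.0228 + 0.0034 + 0.0005) ≈ 7.805 × 0.1777 ≈ 1.387 mg/L.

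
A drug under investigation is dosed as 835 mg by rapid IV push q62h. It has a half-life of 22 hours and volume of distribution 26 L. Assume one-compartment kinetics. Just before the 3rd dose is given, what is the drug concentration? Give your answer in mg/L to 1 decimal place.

5.2 mg/L

f = (1/2)^(τ/t½) = (1/2)^(62/22) ≈ 0.1418.
C₀ = D/Vd = 835/26 ≈ 32.115 mg/L.
Before the 3rd dose, 2 doses have been given. Superposition: Cmin = C₀·(f + f²).
≈ 32.115 × (0.1418 + 0.0201) ≈ 32.115 × 0.1619 ≈ 5.199 mg/L.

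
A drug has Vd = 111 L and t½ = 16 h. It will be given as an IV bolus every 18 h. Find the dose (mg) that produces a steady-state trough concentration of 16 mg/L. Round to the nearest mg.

2097 mg

τ/t½ = 18/16 ≈ 1.125, so f = (1/2)^(18/16) ≈ 0.458502.
Cmin,ss = (D/Vd)·f/(1−f), so D = Cmin,ss·Vd·(1−f)/f.
D = 16 × 111 × (1−f)/f ≈ 16 × 111 × 1.18102 ≈ 2097.49 mg.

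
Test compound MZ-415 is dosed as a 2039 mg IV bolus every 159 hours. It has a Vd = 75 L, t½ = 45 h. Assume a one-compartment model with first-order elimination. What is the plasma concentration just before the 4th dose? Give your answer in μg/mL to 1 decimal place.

f = (1/2)^(τ/t½) = (1/2)^(159/45) ≈ 0.0864.
C₀ = D/Vd = 2039/75 ≈ 27.187 μg/mL.
Before the 4th dose, 3 doses have been given. Superposition: Cmin = C₀·(f + f² + … + f^3).
≈ 27.187 × (0.0864 + 0.0075 + 0.0006) ≈ 27.187 × 0.0945 ≈ 2.569 μg/mL.

2.6 μg/mL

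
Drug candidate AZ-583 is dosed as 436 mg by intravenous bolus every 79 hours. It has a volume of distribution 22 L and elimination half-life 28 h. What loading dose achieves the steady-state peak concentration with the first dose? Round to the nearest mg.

508 mg

f = (1/2)^(79/28) ≈ 0.141470; accumulation ratio R = 1/(1−f) ≈ 1.16478.
Loading dose to hit Cmax,ss on first dose: D_load = D_maint·R ≈ 436 × 1.16478 ≈ 507.84 mg.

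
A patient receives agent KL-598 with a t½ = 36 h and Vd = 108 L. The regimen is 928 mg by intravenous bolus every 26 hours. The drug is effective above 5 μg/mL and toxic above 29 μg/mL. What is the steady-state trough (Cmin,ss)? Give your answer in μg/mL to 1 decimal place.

τ/t½ = 26/36 ≈ 0.72222, so fraction remaining f = (1/2)^(26/36) ≈ 0.6062.
Each bolus raises the concentration by D/Vd = 928/108 ≈ 8.593 μg/mL.
Steady-state trough Cmin,ss = C₀·f/(1−f) ≈ 8.593 × 0.6062/0.3938 ≈ 13.228 μg/mL.
Trough 13.2 μg/mL vs MEC 5 μg/mL: adequate.

13.2 μg/mL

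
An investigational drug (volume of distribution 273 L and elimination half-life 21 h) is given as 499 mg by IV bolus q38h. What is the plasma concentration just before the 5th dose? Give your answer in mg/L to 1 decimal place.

f = (1/2)^(τ/t½) = (1/2)^(38/21) ≈ 0.2853.
C₀ = D/Vd = 499/273 ≈ 1.828 mg/L.
Before the 5th dose, 4 doses have been given. Superposition: Cmin = C₀·(f + f² + … + f^4).
≈ 1.828 × (0.2853 + 0.0814 + 0.0232 + 0.0066) ≈ 1.828 × 0.3965 ≈ 0.725 mg/L.

0.7 mg/L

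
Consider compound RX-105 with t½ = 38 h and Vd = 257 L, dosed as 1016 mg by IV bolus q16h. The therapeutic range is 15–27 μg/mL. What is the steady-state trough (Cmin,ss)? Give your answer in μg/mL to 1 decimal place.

Over one 16-h interval, 16/38 ≈ 0.42105 half-lives elapse, leaving f ≈ 0.7469 of each dose.
At steady state, accumulation factor R = 1/(1 − e^(−kτ)) ≈ 3.9510.
Single-dose peak C₀ = D/Vd = 1016/257 ≈ 3.953 μg/mL.
Steady-state peak Cmax,ss = C₀·R ≈ 3.953 × 3.9510 ≈ 15.618 μg/mL.
Steady-state trough Cmin,ss = Cmax,ss·f ≈ 15.618 × 0.7469 ≈ 11.665 μg/mL.
Trough 11.7 μg/mL vs MEC 15 μg/mL: subtherapeutic.

11.7 μg/mL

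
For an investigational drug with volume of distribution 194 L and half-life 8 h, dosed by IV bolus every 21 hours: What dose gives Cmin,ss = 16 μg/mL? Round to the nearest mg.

16044 mg

τ/t½ = 21/8 ≈ 2.625, so f = (1/2)^(21/8) ≈ 0.162105.
Cmin,ss = (D/Vd)·f/(1−f), so D = Cmin,ss·Vd·(1−f)/f.
D = 16 × 194 × (1−f)/f ≈ 16 × 194 × 5.16884 ≈ 16044.08 mg.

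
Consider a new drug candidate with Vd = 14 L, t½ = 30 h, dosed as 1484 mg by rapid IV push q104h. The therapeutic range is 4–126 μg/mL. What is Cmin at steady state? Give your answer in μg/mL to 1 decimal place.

10.5 μg/mL

τ/t½ = 104/30 ≈ 3.4667, so fraction remaining f = (1/2)^(104/30) ≈ 0.0905.
Accumulation ratio R = 1/(1 − f) ≈ 1/0.9095 ≈ 1.0995.
Single-dose peak C₀ = D/Vd = 1484/14 ≈ 106.000 μg/mL.
Cmax,ss = C₀/(1 − f) ≈ 106.000/0.9095 ≈ 116.548 μg/mL.
One interval later, Cmin,ss = Cmax,ss·e^(−kτ) ≈ 116.548 × 0.0905 ≈ 10.548 μg/mL.
Trough 10.5 μg/mL vs MEC 4 μg/mL: adequate.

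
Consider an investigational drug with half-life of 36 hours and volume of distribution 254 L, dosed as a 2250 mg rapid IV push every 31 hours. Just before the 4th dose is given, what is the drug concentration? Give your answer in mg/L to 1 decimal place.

f = (1/2)^(τ/t½) = (1/2)^(31/36) ≈ 0.5505.
C₀ = D/Vd = 2250/254 ≈ 8.858 mg/L.
Before the 4th dose, 3 doses have been given. Superposition: Cmin = C₀·(f + f² + … + f^3).
≈ 8.858 × (0.5505 + 0.3031 + 0.1668) ≈ 8.858 × 1.0204 ≈ 9.039 mg/L.

9.0 mg/L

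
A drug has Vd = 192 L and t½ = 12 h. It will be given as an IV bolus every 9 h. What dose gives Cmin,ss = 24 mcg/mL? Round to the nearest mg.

3142 mg

τ/t½ = 9/12 ≈ 0.75, so f = (1/2)^(9/12) ≈ 0.594604.
Cmin,ss = (D/Vd)·f/(1−f), so D = Cmin,ss·Vd·(1−f)/f.
D = 24 × 192 × (1−f)/f ≈ 24 × 192 × 0.68179 ≈ 3141.69 mg.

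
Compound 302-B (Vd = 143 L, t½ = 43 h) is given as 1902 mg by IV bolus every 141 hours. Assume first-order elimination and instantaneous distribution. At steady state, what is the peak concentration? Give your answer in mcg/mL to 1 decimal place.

14.8 mcg/mL

k = ln2/t½ = ln2/43 ≈ 0.016120 h⁻¹; fraction remaining f = e^(−kτ) = e^(−0.016120×141) ≈ 0.1030.
Accumulation ratio R = 1/(1 − f) ≈ 1/0.8970 ≈ 1.1148.
Single-dose peak C₀ = D/Vd = 1902/143 ≈ 13.301 mcg/mL.
Cmax,ss = C₀/(1 − f) ≈ 13.301/0.8970 ≈ 14.828 mcg/mL.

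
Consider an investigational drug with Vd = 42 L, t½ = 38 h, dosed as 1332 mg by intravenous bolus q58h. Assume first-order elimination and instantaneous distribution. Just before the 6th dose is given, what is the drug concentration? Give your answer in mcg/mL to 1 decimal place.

16.8 mcg/mL

f = (1/2)^(τ/t½) = (1/2)^(58/38) ≈ 0.3472.
C₀ = D/Vd = 1332/42 ≈ 31.714 mcg/mL.
Before the 6th dose, 5 doses have been given. Superposition: Cmin = C₀·(f + f² + … + f^5).
≈ 31.714 × (0.3472 + 0.1205 + 0.0419 + 0.0145 + 0.0050) ≈ 31.714 × 0.5291 ≈ 16.780 mcg/mL.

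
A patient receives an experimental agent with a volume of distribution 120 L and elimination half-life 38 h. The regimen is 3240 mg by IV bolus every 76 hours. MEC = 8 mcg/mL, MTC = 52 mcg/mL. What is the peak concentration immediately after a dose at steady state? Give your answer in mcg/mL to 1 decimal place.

The dosing interval is 2 half-lives, so f = 2^(−2) = 0.25.
Accumulation ratio R = 1/(1 − f) = 1/0.75 = 4/3.
Single-dose peak C₀ = D/Vd = 3240/120 = 27 mcg/mL.
Steady-state peak Cmax,ss = C₀·R = 27 × 4/3 ≈ 36.000 mcg/mL.
Peak 36.0 mcg/mL vs MTC 52 mcg/mL: below toxic threshold.

36.0 mcg/mL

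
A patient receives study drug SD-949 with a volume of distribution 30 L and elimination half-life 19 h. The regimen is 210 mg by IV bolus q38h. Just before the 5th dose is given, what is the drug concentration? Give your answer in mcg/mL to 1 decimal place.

f = (1/2)^(τ/t½) = (1/2)^(38/19) ≈ 0.2500.
C₀ = D/Vd = 210/30 ≈ 7.000 mcg/mL.
Before the 5th dose, 4 doses have been given. Superposition: Cmin = C₀·(f + f² + … + f^4).
≈ 7.000 × (0.2500 + 0.0625 + 0.0156 + 0.0039) ≈ 7.000 × 0.3320 ≈ 2.324 mcg/mL.

2.3 mcg/mL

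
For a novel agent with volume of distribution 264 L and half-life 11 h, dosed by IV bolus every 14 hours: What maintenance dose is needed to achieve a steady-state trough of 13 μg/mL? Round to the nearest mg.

τ/t½ = 14/11 ≈ 1.2727, so f = (1/2)^(14/11) ≈ 0.413877.
Cmin,ss = (D/Vd)·f/(1−f), so D = Cmin,ss·Vd·(1−f)/f.
D = 13 × 264 × (1−f)/f ≈ 13 × 264 × 1.41618 ≈ 4860.33 mg.

4860 mg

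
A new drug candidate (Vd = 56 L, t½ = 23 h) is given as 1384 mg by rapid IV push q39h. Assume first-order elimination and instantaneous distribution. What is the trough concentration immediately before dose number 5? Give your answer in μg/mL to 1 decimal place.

10.9 μg/mL

f = (1/2)^(τ/t½) = (1/2)^(39/23) ≈ 0.3087.
C₀ = D/Vd = 1384/56 ≈ 24.714 μg/mL.
Before the 5th dose, 4 doses have been given. Superposition: Cmin = C₀·(f + f² + … + f^4).
≈ 24.714 × (0.3087 + 0.0953 + 0.0294 + 0.0091) ≈ 24.714 × 0.4425 ≈ 10.936 μg/mL.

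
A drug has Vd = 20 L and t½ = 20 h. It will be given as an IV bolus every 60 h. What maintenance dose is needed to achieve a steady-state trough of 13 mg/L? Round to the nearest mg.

τ/t½ = 60/20 ≈ 3, so f = (1/2)^(60/20) ≈ 0.125000.
Cmin,ss = (D/Vd)·f/(1−f), so D = Cmin,ss·Vd·(1−f)/f.
D = 13 × 20 × (1−f)/f ≈ 13 × 20 × 7.00000 ≈ 1820.00 mg.

1820 mg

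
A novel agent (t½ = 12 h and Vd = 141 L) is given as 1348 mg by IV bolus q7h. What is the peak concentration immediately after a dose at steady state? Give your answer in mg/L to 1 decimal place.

28.7 mg/L

τ/t½ = 7/12 ≈ 0.58333, so fraction remaining f = (1/2)^(7/12) ≈ 0.6674.
Accumulation ratio R = 1/(1 − f) ≈ 1/0.3326 ≈ 3.0066.
Each bolus raises the concentration by D/Vd = 1348/141 ≈ 9.560 mg/L.
Steady-state peak Cmax,ss = C₀·R ≈ 9.560 × 3.0066 ≈ 28.743 mg/L.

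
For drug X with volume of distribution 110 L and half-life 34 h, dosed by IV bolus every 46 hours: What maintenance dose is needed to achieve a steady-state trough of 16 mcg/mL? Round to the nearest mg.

2736 mg

τ/t½ = 46/34 ≈ 1.3529, so f = (1/2)^(46/34) ≈ 0.391493.
Cmin,ss = (D/Vd)·f/(1−f), so D = Cmin,ss·Vd·(1−f)/f.
D = 16 × 110 × (1−f)/f ≈ 16 × 110 × 1.55432 ≈ 2735.60 mg.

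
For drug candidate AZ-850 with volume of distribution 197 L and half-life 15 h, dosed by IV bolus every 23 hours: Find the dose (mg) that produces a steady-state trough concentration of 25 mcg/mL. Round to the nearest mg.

τ/t½ = 23/15 ≈ 1.5333, so f = (1/2)^(23/15) ≈ 0.345478.
Cmin,ss = (D/Vd)·f/(1−f), so D = Cmin,ss·Vd·(1−f)/f.
D = 25 × 197 × (1−f)/f ≈ 25 × 197 × 1.89454 ≈ 9330.61 mg.

9331 mg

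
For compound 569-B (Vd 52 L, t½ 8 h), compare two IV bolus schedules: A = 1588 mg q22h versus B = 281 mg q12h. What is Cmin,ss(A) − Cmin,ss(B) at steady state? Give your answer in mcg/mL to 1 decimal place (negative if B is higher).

Regimen A: f = (1/2)^(22/8) ≈ 0.1487; Cmin,ss = (1588/52)·f/(1−f) ≈ 5.334 mcg/mL.
Regimen B: f = (1/2)^(12/8) ≈ 0.3536; Cmin,ss = (281/52)·f/(1−f) ≈ 2.956 mcg/mL.
Difference ≈ 5.334 − 2.956 ≈ 2.378 mcg/mL.

2.4 mcg/mL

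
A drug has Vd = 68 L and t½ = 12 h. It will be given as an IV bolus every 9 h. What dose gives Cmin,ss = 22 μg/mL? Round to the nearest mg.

1020 mg

τ/t½ = 9/12 ≈ 0.75, so f = (1/2)^(9/12) ≈ 0.594604.
Cmin,ss = (D/Vd)·f/(1−f), so D = Cmin,ss·Vd·(1−f)/f.
D = 22 × 68 × (1−f)/f ≈ 22 × 68 × 0.68179 ≈ 1019.96 mg.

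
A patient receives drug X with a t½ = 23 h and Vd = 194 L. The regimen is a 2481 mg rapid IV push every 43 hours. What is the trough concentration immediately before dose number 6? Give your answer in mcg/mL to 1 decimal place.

f = (1/2)^(τ/t½) = (1/2)^(43/23) ≈ 0.2737.
C₀ = D/Vd = 2481/194 ≈ 12.789 mcg/mL.
Before the 6th dose, 5 doses have been given. Superposition: Cmin = C₀·(f + f² + … + f^5).
≈ 12.789 × (0.2737 + 0.0749 + 0.0205 + 0.0056 + 0.0015) ≈ 12.789 × 0.3762 ≈ 4.811 mcg/mL.

4.8 mcg/mL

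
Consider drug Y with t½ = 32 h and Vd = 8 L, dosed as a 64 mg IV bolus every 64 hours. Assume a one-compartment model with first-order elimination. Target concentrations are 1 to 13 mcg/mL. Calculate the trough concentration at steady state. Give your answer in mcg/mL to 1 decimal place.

2.7 mcg/mL

The dosing interval is 2 half-lives, so f = 2^(−2) = 0.25.
Accumulation ratio R = 1/(1 − f) = 1/0.75 = 4/3.
Single-dose peak C₀ = D/Vd = 64/8 = 8 mcg/mL.
Steady-state peak Cmax,ss = C₀·R = 8 × 4/3 ≈ 10.667 mcg/mL.
Steady-state trough Cmin,ss = Cmax,ss·f ≈ 10.667 × 0.25 ≈ 2.667 mcg/mL.
Trough 2.7 mcg/mL vs MEC 1 mcg/mL: adequate.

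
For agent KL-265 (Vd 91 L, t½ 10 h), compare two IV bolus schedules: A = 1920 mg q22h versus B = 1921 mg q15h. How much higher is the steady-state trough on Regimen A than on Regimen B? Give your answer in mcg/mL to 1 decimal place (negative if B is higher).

Regimen A: f = (1/2)^(22/10) ≈ 0.2176; Cmin,ss = (1920/91)·f/(1−f) ≈ 5.868 mcg/mL.
Regimen B: f = (1/2)^(15/10) ≈ 0.3536; Cmin,ss = (1921/91)·f/(1−f) ≈ 11.548 mcg/mL.
Difference ≈ 5.868 − 11.548 ≈ -5.680 mcg/mL.

-5.7 mcg/mL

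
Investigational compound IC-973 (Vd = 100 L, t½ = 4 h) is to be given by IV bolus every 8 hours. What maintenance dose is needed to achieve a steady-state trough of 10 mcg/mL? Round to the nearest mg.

τ/t½ = 8/4 ≈ 2, so f = (1/2)^(8/4) ≈ 0.250000.
Cmin,ss = (D/Vd)·f/(1−f), so D = Cmin,ss·Vd·(1−f)/f.
D = 10 × 100 × (1−f)/f ≈ 10 × 100 × 3.00000 ≈ 3000.00 mg.

3000 mg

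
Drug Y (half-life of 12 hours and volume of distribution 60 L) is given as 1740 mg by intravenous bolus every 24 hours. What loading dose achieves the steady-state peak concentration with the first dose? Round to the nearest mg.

f = (1/2)^(24/12) ≈ 0.250000; accumulation ratio R = 1/(1−f) ≈ 1.33333.
Loading dose to hit Cmax,ss on first dose: D_load = D_maint·R ≈ 1740 × 1.33333 ≈ 2319.99 mg.

2320 mg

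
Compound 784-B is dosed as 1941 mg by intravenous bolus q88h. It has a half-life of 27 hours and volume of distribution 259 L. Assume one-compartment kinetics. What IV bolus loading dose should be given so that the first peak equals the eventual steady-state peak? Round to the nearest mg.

f = (1/2)^(88/27) ≈ 0.104440; accumulation ratio R = 1/(1−f) ≈ 1.11662.
Loading dose to hit Cmax,ss on first dose: D_load = D_maint·R ≈ 1941 × 1.11662 ≈ 2167.36 mg.

2167 mg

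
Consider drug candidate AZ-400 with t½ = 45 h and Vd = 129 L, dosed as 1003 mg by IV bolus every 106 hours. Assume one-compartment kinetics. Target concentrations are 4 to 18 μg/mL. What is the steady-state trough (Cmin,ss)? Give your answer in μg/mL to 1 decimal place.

1.9 μg/mL

τ/t½ = 106/45 ≈ 2.3556, so fraction remaining f = (1/2)^(106/45) ≈ 0.1954.
At steady state, accumulation factor R = 1/(1 − e^(−kτ)) ≈ 1.2429.
Single-dose peak C₀ = D/Vd = 1003/129 ≈ 7.775 μg/mL.
Steady-state peak Cmax,ss = C₀·R ≈ 7.775 × 1.2429 ≈ 9.664 μg/mL.
One interval later, Cmin,ss = Cmax,ss·e^(−kτ) ≈ 9.664 × 0.1954 ≈ 1.888 μg/mL.
Trough 1.9 μg/mL vs MEC 4 μg/mL: subtherapeutic.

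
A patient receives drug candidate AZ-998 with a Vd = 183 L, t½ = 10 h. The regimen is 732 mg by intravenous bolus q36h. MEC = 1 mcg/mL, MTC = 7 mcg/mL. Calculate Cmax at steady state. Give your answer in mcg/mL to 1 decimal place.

τ/t½ = 36/10 ≈ 3.6, so fraction remaining f = (1/2)^(36/10) ≈ 0.0825.
Accumulation ratio R = 1/(1 − f) ≈ 1/0.9175 ≈ 1.0899.
Each bolus raises the concentration by D/Vd = 732/183 ≈ 4.000 mcg/mL.
Cmax,ss = C₀/(1 − f) ≈ 4.000/0.9175 ≈ 4.360 mcg/mL.
Peak 4.4 mcg/mL vs MTC 7 mcg/mL: below toxic threshold.

4.4 mcg/mL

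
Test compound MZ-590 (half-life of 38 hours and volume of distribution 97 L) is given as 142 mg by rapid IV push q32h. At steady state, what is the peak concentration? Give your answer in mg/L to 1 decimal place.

3.3 mg/L

k = ln2/t½ = ln2/38 ≈ 0.018241 h⁻¹; fraction remaining f = e^(−kτ) = e^(−0.018241×32) ≈ 0.5578.
At steady state, accumulation factor R = 1/(1 − e^(−kτ)) ≈ 2.2614.
Single-dose peak C₀ = D/Vd = 142/97 ≈ 1.464 mg/L.
Cmax,ss = C₀/(1 − f) ≈ 1.464/0.4422 ≈ 3.311 mg/L.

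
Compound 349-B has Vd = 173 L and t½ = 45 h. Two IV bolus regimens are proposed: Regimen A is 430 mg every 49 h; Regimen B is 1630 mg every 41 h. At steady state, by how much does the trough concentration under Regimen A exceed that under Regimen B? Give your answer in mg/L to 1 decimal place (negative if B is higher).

-8.5 mg/L

Regimen A: f = (1/2)^(49/45) ≈ 0.4701; Cmin,ss = (430/173)·f/(1−f) ≈ 2.205 mg/L.
Regimen B: f = (1/2)^(41/45) ≈ 0.5318; Cmin,ss = (1630/173)·f/(1−f) ≈ 10.702 mg/L.
Difference ≈ 2.205 − 10.702 ≈ -8.497 mg/L.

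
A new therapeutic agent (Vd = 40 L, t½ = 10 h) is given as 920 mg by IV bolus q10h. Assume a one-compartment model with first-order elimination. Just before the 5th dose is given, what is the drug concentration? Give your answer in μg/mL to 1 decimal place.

f = (1/2)^(τ/t½) = (1/2)^(10/10) ≈ 0.5000.
C₀ = D/Vd = 920/40 ≈ 23.000 μg/mL.
Before the 5th dose, 4 doses have been given. Superposition: Cmin = C₀·(f + f² + … + f^4).
≈ 23.000 × (0.5000 + 0.2500 + 0.1250 + 0.0625) ≈ 23.000 × 0.9375 ≈ 21.562 μg/mL.

21.6 μg/mL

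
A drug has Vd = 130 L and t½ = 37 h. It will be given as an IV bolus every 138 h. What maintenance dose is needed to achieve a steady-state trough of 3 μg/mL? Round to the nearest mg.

τ/t½ = 138/37 ≈ 3.7297, so f = (1/2)^(138/37) ≈ 0.075377.
Cmin,ss = (D/Vd)·f/(1−f), so D = Cmin,ss·Vd·(1−f)/f.
D = 3 × 130 × (1−f)/f ≈ 3 × 130 × 12.26665 ≈ 4783.99 mg.

4784 mg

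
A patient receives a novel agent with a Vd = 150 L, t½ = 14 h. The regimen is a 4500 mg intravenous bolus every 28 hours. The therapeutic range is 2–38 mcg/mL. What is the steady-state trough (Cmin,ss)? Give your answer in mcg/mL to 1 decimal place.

The dosing interval is 2 half-lives, so f = 2^(−2) = 0.25.
Accumulation ratio R = 1/(1 − f) = 1/0.75 = 4/3.
Single-dose peak C₀ = D/Vd = 4500/150 = 30 mcg/mL.
Steady-state peak Cmax,ss = C₀·R = 30 × 4/3 ≈ 40.000 mcg/mL.
Steady-state trough Cmin,ss = Cmax,ss·f ≈ 40.000 × 0.25 ≈ 10.000 mcg/mL.
Trough 10.0 mcg/mL vs MEC 2 mcg/mL: adequate.

10.0 mcg/mL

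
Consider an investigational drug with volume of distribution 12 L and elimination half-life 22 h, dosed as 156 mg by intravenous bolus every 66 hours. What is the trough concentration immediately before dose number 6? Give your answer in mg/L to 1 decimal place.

1.9 mg/L

f = (1/2)^(τ/t½) = (1/2)^(66/22) ≈ 0.1250.
C₀ = D/Vd = 156/12 ≈ 13.000 mg/L.
Before the 6th dose, 5 doses have been given. Superposition: Cmin = C₀·(f + f² + … + f^5).
≈ 13.000 × (0.1250 + 0.0156 + 0.0020 + 0.0002 + 0.0000) ≈ 13.000 × 0.1428 ≈ 1.856 mg/L.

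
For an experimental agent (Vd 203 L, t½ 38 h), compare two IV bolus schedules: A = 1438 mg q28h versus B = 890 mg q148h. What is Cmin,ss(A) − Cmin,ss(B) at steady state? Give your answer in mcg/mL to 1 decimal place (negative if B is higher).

Regimen A: f = (1/2)^(28/38) ≈ 0.6001; Cmin,ss = (1438/203)·f/(1−f) ≈ 10.630 mcg/mL.
Regimen B: f = (1/2)^(148/38) ≈ 0.0672; Cmin,ss = (890/203)·f/(1−f) ≈ 0.316 mcg/mL.
Difference ≈ 10.630 − 0.316 ≈ 10.314 mcg/mL.

10.3 mcg/mL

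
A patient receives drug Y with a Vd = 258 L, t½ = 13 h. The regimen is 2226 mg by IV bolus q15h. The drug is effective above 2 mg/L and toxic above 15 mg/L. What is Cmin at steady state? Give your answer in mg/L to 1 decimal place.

7.0 mg/L

k = ln2/t½ = ln2/13 ≈ 0.053319 h⁻¹; fraction remaining f = e^(−kτ) = e^(−0.053319×15) ≈ 0.4494.
Accumulation ratio R = 1/(1 − f) ≈ 1/0.5506 ≈ 1.8162.
Each bolus raises the concentration by D/Vd = 2226/258 ≈ 8.628 mg/L.
Cmax,ss = C₀/(1 − f) ≈ 8.628/0.5506 ≈ 15.670 mg/L.
One interval later, Cmin,ss = Cmax,ss·e^(−kτ) ≈ 15.670 × 0.4494 ≈ 7.042 mg/L.
Trough 7.0 mg/L vs MEC 2 mg/L: adequate.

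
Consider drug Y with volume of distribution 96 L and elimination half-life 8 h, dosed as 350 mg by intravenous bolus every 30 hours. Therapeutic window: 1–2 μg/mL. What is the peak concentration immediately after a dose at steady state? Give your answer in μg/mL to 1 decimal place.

Over one 30-h interval, 30/8 ≈ 3.75 half-lives elapse, leaving f ≈ 0.0743 of each dose.
Accumulation ratio R = 1/(1 − f) ≈ 1/0.9257 ≈ 1.0803.
Each bolus raises the concentration by D/Vd = 350/96 ≈ 3.646 μg/mL.
Steady-state peak Cmax,ss = C₀·R ≈ 3.646 × 1.0803 ≈ 3.939 μg/mL.
Peak 3.9 μg/mL vs MTC 2 μg/mL: exceeds toxic threshold.

3.9 μg/mL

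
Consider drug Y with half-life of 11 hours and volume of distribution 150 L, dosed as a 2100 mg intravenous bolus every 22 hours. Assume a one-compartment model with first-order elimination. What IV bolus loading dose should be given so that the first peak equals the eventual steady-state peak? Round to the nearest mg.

2800 mg

f = (1/2)^(22/11) ≈ 0.250000; accumulation ratio R = 1/(1−f) ≈ 1.33333.
Loading dose to hit Cmax,ss on first dose: D_load = D_maint·R ≈ 2100 × 1.33333 ≈ 2799.99 mg.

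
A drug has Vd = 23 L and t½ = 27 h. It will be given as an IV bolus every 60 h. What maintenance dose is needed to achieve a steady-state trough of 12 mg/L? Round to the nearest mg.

τ/t½ = 60/27 ≈ 2.2222, so f = (1/2)^(60/27) ≈ 0.214311.
Cmin,ss = (D/Vd)·f/(1−f), so D = Cmin,ss·Vd·(1−f)/f.
D = 12 × 23 × (1−f)/f ≈ 12 × 23 × 3.66612 ≈ 1011.85 mg.

1012 mg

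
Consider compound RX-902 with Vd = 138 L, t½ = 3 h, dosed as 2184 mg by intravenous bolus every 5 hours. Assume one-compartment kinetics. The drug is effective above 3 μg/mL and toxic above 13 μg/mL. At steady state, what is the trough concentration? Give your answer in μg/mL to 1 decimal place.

7.3 μg/mL

k = ln2/t½ = ln2/3 ≈ 0.231049 h⁻¹; fraction remaining f = e^(−kτ) = e^(−0.231049×5) ≈ 0.3150.
Each bolus raises the concentration by D/Vd = 2184/138 ≈ 15.826 μg/mL.
Steady-state trough Cmin,ss = C₀·f/(1−f) ≈ 15.826 × 0.3150/0.6850 ≈ 7.278 μg/mL.
Trough 7.3 μg/mL vs MEC 3 μg/mL: adequate.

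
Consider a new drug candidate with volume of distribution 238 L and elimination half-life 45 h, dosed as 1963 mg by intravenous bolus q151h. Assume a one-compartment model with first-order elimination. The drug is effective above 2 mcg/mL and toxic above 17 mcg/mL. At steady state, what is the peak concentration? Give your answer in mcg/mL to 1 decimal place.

τ/t½ = 151/45 ≈ 3.3556, so fraction remaining f = (1/2)^(151/45) ≈ 0.0977.
Accumulation ratio R = 1/(1 − f) ≈ 1/0.9023 ≈ 1.1083.
Each bolus raises the concentration by D/Vd = 1963/238 ≈ 8.248 mcg/mL.
Steady-state peak Cmax,ss = C₀·R ≈ 8.248 × 1.1083 ≈ 9.141 mcg/mL.
Peak 9.1 mcg/mL vs MTC 17 mcg/mL: below toxic threshold.

9.1 mcg/mL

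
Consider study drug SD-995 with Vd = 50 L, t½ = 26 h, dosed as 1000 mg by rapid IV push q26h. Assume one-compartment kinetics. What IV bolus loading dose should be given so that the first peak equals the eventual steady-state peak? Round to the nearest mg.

2000 mg

f = (1/2)^(26/26) ≈ 0.500000; accumulation ratio R = 1/(1−f) ≈ 2.00000.
Loading dose to hit Cmax,ss on first dose: D_load = D_maint·R ≈ 1000 × 2.00000 ≈ 2000.00 mg.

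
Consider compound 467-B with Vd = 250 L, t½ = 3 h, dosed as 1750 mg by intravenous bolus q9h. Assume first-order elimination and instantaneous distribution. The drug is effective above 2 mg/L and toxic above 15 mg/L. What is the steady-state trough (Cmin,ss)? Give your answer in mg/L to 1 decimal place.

τ = 9 h = 3 half-lives, so f = (1/2)^3 = 0.125.
At steady state, R = 1/(1 − 0.125) = 8/7.
Single-dose peak C₀ = D/Vd = 1750/250 = 7 mg/L.
Steady-state peak Cmax,ss = C₀·R = 7 × 8/7 ≈ 8.000 mg/L.
Steady-state trough Cmin,ss = Cmax,ss·f ≈ 8.000 × 0.125 ≈ 1.000 mg/L.
Trough 1.0 mg/L vs MEC 2 mg/L: subtherapeutic.

1.0 mg/L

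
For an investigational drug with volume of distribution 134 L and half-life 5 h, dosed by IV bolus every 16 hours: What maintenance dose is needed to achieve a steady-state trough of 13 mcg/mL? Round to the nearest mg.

τ/t½ = 16/5 ≈ 3.2, so f = (1/2)^(16/5) ≈ 0.108819.
Cmin,ss = (D/Vd)·f/(1−f), so D = Cmin,ss·Vd·(1−f)/f.
D = 13 × 134 × (1−f)/f ≈ 13 × 134 × 8.18957 ≈ 14266.23 mg.

14266 mg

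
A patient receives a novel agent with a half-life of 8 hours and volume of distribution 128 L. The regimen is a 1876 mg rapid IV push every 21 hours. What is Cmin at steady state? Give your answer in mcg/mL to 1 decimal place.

τ/t½ = 21/8 ≈ 2.625, so fraction remaining f = (1/2)^(21/8) ≈ 0.1621.
Accumulation ratio R = 1/(1 − f) ≈ 1/0.8379 ≈ 1.1935.
Single-dose peak C₀ = D/Vd = 1876/128 ≈ 14.656 mcg/mL.
Steady-state peak Cmax,ss = C₀·R ≈ 14.656 × 1.1935 ≈ 17.492 mcg/mL.
One interval later, Cmin,ss = Cmax,ss·e^(−kτ) ≈ 17.492 × 0.1621 ≈ 2.835 mcg/mL.

2.8 mcg/mL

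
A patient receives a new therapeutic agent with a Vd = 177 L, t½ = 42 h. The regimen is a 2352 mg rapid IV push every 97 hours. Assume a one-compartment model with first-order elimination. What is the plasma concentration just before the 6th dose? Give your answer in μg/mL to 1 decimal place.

f = (1/2)^(τ/t½) = (1/2)^(97/42) ≈ 0.2017.
C₀ = D/Vd = 2352/177 ≈ 13.288 μg/mL.
Before the 6th dose, 5 doses have been given. Superposition: Cmin = C₀·(f + f² + … + f^5).
≈ 13.288 × (0.2017 + 0.0407 + 0.0082 + 0.0017 + 0.0003) ≈ 13.288 × 0.2526 ≈ 3.357 μg/mL.

3.4 μg/mL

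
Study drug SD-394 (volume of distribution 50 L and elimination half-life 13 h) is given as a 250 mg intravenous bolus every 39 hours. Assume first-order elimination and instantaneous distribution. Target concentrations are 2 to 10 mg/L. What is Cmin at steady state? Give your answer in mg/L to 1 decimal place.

0.7 mg/L

τ = 39 h = 3 half-lives, so f = (1/2)^3 = 0.125.
Accumulation ratio R = 1/(1 − f) = 1/0.875 = 8/7.
Single-dose peak C₀ = D/Vd = 250/50 = 5 mg/L.
Steady-state peak Cmax,ss = C₀·R = 5 × 8/7 ≈ 5.714 mg/L.
Steady-state trough Cmin,ss = Cmax,ss·f ≈ 5.714 × 0.125 ≈ 0.714 mg/L.
Trough 0.7 mg/L vs MEC 2 mg/L: subtherapeutic.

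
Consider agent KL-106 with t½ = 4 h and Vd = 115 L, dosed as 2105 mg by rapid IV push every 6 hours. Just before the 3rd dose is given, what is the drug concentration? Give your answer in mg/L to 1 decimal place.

f = (1/2)^(τ/t½) = (1/2)^(6/4) ≈ 0.3536.
C₀ = D/Vd = 2105/115 ≈ 18.304 mg/L.
Before the 3rd dose, 2 doses have been given. Superposition: Cmin = C₀·(f + f²).
≈ 18.304 × (0.3536 + 0.1250) ≈ 18.304 × 0.4786 ≈ 8.760 mg/L.

8.8 mg/L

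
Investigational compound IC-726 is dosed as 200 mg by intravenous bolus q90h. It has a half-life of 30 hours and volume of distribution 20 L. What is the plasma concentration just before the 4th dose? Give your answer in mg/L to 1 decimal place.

f = (1/2)^(τ/t½) = (1/2)^(90/30) ≈ 0.1250.
C₀ = D/Vd = 200/20 ≈ 10.000 mg/L.
Before the 4th dose, 3 doses have been given. Superposition: Cmin = C₀·(f + f² + … + f^3).
≈ 10.000 × (0.1250 + 0.0156 + 0.0020) ≈ 10.000 × 0.1426 ≈ 1.426 mg/L.

1.4 mg/L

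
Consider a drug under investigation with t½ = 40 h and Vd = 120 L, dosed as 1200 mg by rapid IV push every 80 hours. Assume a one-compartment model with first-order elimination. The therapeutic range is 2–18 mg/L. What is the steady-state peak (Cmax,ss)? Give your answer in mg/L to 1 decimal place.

τ = 80 h = 2 half-lives, so f = (1/2)^2 = 0.25.
Accumulation ratio R = 1/(1 − f) = 1/0.75 = 4/3.
Single-dose peak C₀ = D/Vd = 1200/120 = 10 mg/L.
Steady-state peak Cmax,ss = C₀·R = 10 × 4/3 ≈ 13.333 mg/L.
Peak 13.3 mg/L vs MTC 18 mg/L: below toxic threshold.

13.3 mg/L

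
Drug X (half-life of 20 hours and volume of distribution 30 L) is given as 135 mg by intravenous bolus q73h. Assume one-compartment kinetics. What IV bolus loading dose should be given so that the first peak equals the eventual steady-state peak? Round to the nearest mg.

147 mg

f = (1/2)^(73/20) ≈ 0.079660; accumulation ratio R = 1/(1−f) ≈ 1.08655.
Loading dose to hit Cmax,ss on first dose: D_load = D_maint·R ≈ 135 × 1.08655 ≈ 146.68 mg.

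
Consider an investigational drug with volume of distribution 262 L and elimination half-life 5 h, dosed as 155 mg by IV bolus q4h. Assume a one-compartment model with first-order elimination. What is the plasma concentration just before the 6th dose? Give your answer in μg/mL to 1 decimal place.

f = (1/2)^(τ/t½) = (1/2)^(4/5) ≈ 0.5743.
C₀ = D/Vd = 155/262 ≈ 0.592 μg/mL.
Before the 6th dose, 5 doses have been given. Superposition: Cmin = C₀·(f + f² + … + f^5).
≈ 0.592 × (0.5743 + 0.3298 + 0.1894 + 0.1088 + 0.0625) ≈ 0.592 × 1.2648 ≈ 0.749 μg/mL.

0.7 μg/mL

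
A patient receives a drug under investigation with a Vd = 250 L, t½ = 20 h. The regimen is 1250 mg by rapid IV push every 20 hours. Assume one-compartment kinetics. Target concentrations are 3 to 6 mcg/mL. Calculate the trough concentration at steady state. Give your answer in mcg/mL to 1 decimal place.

The dosing interval is 1 half-life, so f = 2^(−1) = 0.5.
Accumulation ratio R = 1/(1 − f) = 1/0.5 = 2/1.
Single-dose peak C₀ = D/Vd = 1250/250 = 5 mcg/mL.
Steady-state peak Cmax,ss = C₀·R = 5 × 2/1 ≈ 10.000 mcg/mL.
Steady-state trough Cmin,ss = Cmax,ss·f ≈ 10.000 × 0.5 ≈ 5.000 mcg/mL.
Trough 5.0 mcg/mL vs MEC 3 mcg/mL: adequate.

5.0 mcg/mL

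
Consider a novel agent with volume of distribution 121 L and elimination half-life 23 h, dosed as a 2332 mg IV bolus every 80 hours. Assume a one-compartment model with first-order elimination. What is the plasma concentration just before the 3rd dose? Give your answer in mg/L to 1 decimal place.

f = (1/2)^(τ/t½) = (1/2)^(80/23) ≈ 0.0897.
C₀ = D/Vd = 2332/121 ≈ 19.273 mg/L.
Before the 3rd dose, 2 doses have been given. Superposition: Cmin = C₀·(f + f²).
≈ 19.273 × (0.0897 + 0.0080) ≈ 19.273 × 0.0977 ≈ 1.883 mg/L.

1.9 mg/L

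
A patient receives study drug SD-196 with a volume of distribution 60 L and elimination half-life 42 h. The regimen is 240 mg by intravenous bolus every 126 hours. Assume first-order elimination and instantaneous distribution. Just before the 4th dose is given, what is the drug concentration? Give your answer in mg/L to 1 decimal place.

f = (1/2)^(τ/t½) = (1/2)^(126/42) ≈ 0.1250.
C₀ = D/Vd = 240/60 ≈ 4.000 mg/L.
Before the 4th dose, 3 doses have been given. Superposition: Cmin = C₀·(f + f² + … + f^3).
≈ 4.000 × (0.1250 + 0.0156 + 0.0020) ≈ 4.000 × 0.1426 ≈ 0.570 mg/L.

0.6 mg/L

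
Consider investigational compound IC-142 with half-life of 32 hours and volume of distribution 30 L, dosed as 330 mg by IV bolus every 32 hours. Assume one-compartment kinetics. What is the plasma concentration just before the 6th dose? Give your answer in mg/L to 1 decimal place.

f = (1/2)^(τ/t½) = (1/2)^(32/32) ≈ 0.5000.
C₀ = D/Vd = 330/30 ≈ 11.000 mg/L.
Before the 6th dose, 5 doses have been given. Superposition: Cmin = C₀·(f + f² + … + f^5).
≈ 11.000 × (0.5000 + 0.2500 + 0.1250 + 0.0625 + 0.0313) ≈ 11.000 × 0.9688 ≈ 10.657 mg/L.

10.7 mg/L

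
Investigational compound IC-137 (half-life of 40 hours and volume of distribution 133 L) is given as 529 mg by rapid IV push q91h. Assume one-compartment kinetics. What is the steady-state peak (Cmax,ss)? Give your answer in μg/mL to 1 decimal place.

5.0 μg/mL

k = ln2/t½ = ln2/40 ≈ 0.017329 h⁻¹; fraction remaining f = e^(−kτ) = e^(−0.017329×91) ≈ 0.2066.
At steady state, accumulation factor R = 1/(1 − e^(−kτ)) ≈ 1.2604.
Single-dose peak C₀ = D/Vd = 529/133 ≈ 3.977 μg/mL.
Steady-state peak Cmax,ss = C₀·R ≈ 3.977 × 1.2604 ≈ 5.013 μg/mL.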